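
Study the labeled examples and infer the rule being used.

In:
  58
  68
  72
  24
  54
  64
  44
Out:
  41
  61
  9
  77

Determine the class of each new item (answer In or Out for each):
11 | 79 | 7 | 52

Out, Out, Out, In

Looking at the examples, the only property every 'In' case has and every 'Out' case lacks is: even.
11: 11 is odd, does not satisfy this → Out.
79: 79 is odd, does not satisfy this → Out.
7: 7 is odd, does not satisfy this → Out.
52: 52 is even, has this property → In.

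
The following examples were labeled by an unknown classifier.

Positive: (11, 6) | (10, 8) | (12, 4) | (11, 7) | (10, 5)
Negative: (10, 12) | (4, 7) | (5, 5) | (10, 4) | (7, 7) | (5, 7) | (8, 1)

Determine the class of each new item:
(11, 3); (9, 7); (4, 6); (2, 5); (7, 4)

Negative, Positive, Negative, Negative, Negative

The common property of the 'Positive' items is: first > second AND sum ≥ 15. No 'Negative' item has it.
(11, 3): 11 > 3, 11+3 = 14 — doesn't qualify, so Negative.
(9, 7): 9 > 7, 9+7 = 16 — fits, so Positive.
(4, 6): 4 < 6, 4+6 = 10 — doesn't qualify, so Negative.
(2, 5): 2 < 5, 2+5 = 7 — doesn't qualify, so Negative.
(7, 4): 7 > 4, 7+4 = 11 — doesn't qualify, so Negative.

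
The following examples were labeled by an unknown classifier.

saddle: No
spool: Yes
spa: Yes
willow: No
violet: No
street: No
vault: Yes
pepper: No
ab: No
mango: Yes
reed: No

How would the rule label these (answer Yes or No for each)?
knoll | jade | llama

The rule appears to be: odd length.

Yes, No, Yes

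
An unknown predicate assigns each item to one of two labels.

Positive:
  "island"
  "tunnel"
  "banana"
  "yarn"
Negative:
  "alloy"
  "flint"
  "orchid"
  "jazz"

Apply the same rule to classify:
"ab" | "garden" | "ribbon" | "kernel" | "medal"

The simplest hypothesis consistent with all the labels is: even length AND contains 'n'.
"ab" → length 2, no 'n' → Negative. "garden" → length 6, has 'n' → Positive. "ribbon" → length 6, has 'n' → Positive. "kernel" → length 6, has 'n' → Positive. "medal" → length 5, no 'n' → Negative.

Negative, Positive, Positive, Positive, Negative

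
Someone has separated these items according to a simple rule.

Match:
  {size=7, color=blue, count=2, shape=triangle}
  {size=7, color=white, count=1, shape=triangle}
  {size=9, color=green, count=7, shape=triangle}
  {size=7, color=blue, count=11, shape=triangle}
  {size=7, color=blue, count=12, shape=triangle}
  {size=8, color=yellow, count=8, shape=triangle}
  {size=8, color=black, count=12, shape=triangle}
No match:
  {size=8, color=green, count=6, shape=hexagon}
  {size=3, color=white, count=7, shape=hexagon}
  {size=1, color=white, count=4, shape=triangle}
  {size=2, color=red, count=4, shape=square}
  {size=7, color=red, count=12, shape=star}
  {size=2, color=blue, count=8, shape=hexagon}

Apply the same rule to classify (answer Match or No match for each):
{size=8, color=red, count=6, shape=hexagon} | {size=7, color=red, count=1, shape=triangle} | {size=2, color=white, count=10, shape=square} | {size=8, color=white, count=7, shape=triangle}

The pattern is that an item is 'Match' exactly when: shape is triangle AND size ≥ 2.
{size=8, color=red, count=6, shape=hexagon}: No match (shape is hexagon, size = 8). {size=7, color=red, count=1, shape=triangle}: Match (shape is triangle, size = 7). {size=2, color=white, count=10, shape=square}: No match (shape is square, size = 2). {size=8, color=white, count=7, shape=triangle}: Match (shape is triangle, size = 8).

No match, Match, No match, Match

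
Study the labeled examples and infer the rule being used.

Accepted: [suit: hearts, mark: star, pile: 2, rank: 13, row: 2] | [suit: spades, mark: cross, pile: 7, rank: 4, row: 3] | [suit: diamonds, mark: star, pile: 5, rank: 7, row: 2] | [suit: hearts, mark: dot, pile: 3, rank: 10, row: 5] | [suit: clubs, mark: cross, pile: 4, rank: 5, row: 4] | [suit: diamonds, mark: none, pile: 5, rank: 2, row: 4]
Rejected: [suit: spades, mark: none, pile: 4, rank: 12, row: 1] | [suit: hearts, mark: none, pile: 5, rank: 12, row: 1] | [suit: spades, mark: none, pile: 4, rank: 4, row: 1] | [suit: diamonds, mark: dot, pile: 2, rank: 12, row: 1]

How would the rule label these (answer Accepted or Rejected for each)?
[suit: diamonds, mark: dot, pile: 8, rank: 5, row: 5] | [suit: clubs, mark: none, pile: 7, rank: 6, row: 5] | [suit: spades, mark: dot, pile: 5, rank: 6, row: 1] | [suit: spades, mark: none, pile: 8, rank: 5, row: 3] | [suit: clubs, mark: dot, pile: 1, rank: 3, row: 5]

All 'Accepted' examples share one property — row ≥ 2 — and every 'Rejected' example lacks it.

Accepted, Accepted, Rejected, Accepted, Accepted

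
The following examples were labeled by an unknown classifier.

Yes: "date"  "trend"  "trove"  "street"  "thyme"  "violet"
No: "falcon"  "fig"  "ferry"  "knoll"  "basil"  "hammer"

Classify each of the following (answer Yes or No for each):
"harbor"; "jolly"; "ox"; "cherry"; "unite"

No, No, No, No, Yes

Comparing the two groups points to one rule — contains 't'.
"harbor": no 't', does not satisfy this → No. "jolly": no 't', does not satisfy this → No. "ox": no 't', does not satisfy this → No. "cherry": no 't', does not satisfy this → No. "unite": has 't', fits → Yes.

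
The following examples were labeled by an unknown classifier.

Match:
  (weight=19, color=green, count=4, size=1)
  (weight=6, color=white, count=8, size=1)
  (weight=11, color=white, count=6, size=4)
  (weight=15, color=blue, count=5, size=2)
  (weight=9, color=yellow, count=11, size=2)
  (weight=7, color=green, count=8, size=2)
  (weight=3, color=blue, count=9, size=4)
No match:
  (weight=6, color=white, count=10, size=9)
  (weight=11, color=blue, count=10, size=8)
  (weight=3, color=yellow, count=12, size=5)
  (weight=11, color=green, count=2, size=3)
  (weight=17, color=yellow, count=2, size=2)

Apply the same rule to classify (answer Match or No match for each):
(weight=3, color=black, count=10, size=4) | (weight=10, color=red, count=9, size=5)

One predicate separates the groups cleanly: size ≤ 4 AND count ≥ 4.
(weight=3, color=black, count=10, size=4) → size = 4, count = 10 → Match. (weight=10, color=red, count=9, size=5) → size = 5, count = 9 → No match.

Match, No match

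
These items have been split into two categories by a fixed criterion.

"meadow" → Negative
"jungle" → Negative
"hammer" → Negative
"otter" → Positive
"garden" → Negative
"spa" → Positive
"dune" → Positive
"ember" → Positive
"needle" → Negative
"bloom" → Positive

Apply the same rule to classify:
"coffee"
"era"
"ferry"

Negative, Positive, Positive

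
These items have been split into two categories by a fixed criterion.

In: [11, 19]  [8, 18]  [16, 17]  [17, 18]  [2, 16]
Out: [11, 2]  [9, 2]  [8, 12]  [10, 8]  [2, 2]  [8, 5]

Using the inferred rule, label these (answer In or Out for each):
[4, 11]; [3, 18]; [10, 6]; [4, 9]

All 'In' examples share one property — second ≥ 16 — and every 'Out' example lacks it.
[4, 11]: second 11 — fails this test, so Out. [3, 18]: second 18 — matches, so In. [10, 6]: second 6 — fails this test, so Out. [4, 9]: second 9 — fails this test, so Out.

Out, In, Out, Out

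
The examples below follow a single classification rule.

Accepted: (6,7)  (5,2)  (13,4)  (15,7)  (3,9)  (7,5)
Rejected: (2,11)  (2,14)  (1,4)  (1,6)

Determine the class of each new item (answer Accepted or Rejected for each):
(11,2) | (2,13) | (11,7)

Rule: first ≥ 3. This holds for each 'Accepted' example and fails for each 'Rejected' one.

Accepted, Rejected, Accepted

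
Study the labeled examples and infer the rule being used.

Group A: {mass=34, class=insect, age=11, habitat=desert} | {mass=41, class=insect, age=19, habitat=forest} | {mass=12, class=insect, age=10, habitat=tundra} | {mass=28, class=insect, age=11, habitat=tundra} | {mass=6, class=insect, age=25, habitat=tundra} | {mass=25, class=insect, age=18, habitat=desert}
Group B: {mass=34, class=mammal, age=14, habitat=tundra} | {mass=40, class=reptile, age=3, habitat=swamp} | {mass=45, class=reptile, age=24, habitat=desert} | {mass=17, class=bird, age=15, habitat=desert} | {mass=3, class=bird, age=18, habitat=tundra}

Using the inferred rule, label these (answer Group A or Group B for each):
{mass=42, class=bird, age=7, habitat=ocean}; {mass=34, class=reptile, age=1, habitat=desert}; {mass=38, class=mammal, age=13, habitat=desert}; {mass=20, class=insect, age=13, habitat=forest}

Group B, Group B, Group B, Group A

Rule: class is insect. This holds for each 'Group A' example and fails for each 'Group B' one.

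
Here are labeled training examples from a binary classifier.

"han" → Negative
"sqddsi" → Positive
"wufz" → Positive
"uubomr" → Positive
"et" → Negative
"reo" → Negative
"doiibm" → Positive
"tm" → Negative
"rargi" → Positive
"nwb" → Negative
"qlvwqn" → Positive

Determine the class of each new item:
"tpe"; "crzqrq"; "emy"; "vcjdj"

Negative, Positive, Negative, Positive

A rule that fits every label: length ≥ 4 — true of each 'Positive' example, false of each 'Negative' one.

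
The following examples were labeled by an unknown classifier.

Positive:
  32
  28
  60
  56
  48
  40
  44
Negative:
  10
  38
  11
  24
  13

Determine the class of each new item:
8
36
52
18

Negative, Positive, Positive, Negative

The common property of the 'Positive' items is: multiple of 4 AND at least 28. No 'Negative' item has it.
8: 8 = 4·2, 8 < 28, lacks this property → Negative. 36: 36 = 4·9, 36 ≥ 28, fits → Positive. 52: 52 = 4·13, 52 ≥ 28, fits → Positive. 18: 18 = 4·4 + 2, 18 < 28, lacks this property → Negative.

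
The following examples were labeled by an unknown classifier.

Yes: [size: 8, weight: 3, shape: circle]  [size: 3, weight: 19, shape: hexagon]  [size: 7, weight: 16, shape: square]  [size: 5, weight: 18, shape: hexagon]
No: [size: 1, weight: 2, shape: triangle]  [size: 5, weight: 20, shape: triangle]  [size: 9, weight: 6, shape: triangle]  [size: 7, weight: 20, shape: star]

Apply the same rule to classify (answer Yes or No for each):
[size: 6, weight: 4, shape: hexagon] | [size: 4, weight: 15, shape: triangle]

The common property of the 'Yes' items is: shape is not triangle AND weight ≤ 19. No 'No' item has it.
[size: 6, weight: 4, shape: hexagon] — shape is hexagon, weight = 4, hence Yes. [size: 4, weight: 15, shape: triangle] — shape is triangle, weight = 15, hence No.

Yes, No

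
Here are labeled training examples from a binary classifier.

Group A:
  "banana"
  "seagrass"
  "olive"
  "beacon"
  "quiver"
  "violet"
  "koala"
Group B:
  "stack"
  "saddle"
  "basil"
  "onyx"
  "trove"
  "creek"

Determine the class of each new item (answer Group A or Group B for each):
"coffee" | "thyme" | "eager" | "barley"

The pattern is that an item is 'Group A' exactly when: has ≥ 3 vowels.
"coffee" — 3 vowels, hence Group A. "thyme" — 1 vowel, hence Group B. "eager" — 3 vowels, hence Group A. "barley" — 2 vowels, hence Group B.

Group A, Group B, Group A, Group B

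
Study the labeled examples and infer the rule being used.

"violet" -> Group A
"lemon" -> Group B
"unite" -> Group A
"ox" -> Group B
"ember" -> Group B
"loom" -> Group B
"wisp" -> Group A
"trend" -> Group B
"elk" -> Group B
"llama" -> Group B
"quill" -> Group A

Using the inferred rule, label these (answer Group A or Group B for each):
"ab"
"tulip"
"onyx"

The classifier is using: contains 'i'.
"ab" — no 'i', hence Group B. "tulip" — has 'i', hence Group A. "onyx" — no 'i', hence Group B.

Group B, Group A, Group B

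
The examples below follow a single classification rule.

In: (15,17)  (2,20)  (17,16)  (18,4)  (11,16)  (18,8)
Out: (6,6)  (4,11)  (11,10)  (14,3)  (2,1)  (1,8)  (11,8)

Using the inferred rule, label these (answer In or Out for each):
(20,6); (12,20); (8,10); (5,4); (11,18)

In, In, Out, Out, In

The rule appears to be: sum ≥ 22.
(20,6): 20+6 = 26 — passes, so In. (12,20): 12+20 = 32 — passes, so In. (8,10): 8+10 = 18 — does not satisfy this, so Out. (5,4): 5+4 = 9 — does not satisfy this, so Out. (11,18): 11+18 = 29 — passes, so In.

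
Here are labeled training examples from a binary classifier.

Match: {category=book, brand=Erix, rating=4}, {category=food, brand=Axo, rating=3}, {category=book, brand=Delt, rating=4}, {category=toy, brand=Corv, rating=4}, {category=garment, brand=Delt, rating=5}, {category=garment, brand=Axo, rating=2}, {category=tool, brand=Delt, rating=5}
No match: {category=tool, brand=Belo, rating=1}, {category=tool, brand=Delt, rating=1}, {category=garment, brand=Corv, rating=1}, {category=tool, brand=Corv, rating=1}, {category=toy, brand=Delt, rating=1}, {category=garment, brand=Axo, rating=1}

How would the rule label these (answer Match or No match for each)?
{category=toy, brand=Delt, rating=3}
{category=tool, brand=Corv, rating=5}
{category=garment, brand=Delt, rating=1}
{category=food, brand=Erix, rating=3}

The classifier is using: rating ≥ 2.

Match, Match, No match, Match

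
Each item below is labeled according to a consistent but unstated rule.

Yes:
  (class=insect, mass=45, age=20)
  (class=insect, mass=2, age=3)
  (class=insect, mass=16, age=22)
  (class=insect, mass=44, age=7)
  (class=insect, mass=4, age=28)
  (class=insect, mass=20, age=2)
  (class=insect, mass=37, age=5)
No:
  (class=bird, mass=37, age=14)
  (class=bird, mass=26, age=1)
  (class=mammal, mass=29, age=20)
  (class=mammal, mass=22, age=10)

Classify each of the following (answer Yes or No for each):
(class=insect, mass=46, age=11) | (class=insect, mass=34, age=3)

Yes, Yes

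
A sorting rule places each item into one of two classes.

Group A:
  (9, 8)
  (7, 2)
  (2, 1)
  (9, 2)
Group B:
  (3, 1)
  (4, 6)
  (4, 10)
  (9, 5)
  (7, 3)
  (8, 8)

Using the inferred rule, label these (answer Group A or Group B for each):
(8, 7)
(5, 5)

Group A, Group B

'Group A' ⟺ sum is odd.
(8, 7): 8+7 = 15 — meets the rule, so Group A. (5, 5): 5+5 = 10 — lacks this property, so Group B.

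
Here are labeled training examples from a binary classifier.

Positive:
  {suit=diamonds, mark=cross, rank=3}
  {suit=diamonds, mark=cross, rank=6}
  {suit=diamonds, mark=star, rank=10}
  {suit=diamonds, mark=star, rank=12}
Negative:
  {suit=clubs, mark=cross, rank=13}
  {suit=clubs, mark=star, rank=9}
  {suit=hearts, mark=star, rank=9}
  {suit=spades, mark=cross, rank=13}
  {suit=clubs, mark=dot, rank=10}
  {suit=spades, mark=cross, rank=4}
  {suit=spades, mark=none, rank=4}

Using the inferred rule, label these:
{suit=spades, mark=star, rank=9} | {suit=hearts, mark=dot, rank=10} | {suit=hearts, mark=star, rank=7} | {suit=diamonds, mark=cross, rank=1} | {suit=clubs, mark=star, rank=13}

Negative, Negative, Negative, Positive, Negative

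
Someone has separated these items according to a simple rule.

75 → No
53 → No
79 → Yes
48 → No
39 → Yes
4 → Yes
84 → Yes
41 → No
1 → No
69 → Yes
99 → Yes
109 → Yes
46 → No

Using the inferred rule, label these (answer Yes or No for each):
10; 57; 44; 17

The distinguishing property — ≡ 4 (mod 5) — holds for all the 'Yes' cases and none of the 'No' cases.

No, No, Yes, No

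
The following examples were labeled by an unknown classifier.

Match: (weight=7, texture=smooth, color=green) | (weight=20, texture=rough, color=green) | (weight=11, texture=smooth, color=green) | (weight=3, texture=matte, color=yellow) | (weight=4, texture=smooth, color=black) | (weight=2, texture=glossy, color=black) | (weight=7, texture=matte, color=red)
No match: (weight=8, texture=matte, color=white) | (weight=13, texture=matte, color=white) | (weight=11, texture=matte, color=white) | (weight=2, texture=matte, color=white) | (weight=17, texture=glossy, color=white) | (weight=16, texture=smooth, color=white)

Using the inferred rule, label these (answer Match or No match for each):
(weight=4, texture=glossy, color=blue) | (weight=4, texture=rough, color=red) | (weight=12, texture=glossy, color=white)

Match, Match, No match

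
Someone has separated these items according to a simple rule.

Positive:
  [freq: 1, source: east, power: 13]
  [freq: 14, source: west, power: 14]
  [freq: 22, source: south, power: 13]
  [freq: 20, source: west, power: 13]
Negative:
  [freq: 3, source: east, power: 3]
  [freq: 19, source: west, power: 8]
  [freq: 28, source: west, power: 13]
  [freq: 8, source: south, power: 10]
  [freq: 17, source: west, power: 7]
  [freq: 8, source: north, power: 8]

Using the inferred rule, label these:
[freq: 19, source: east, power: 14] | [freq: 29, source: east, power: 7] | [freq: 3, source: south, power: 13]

Rule: freq ≤ 22 AND power ≥ 13. This holds for each 'Positive' example and fails for each 'Negative' one.
[freq: 19, source: east, power: 14] — freq = 19, power = 14, hence Positive.
[freq: 29, source: east, power: 7] — freq = 29, power = 7, hence Negative.
[freq: 3, source: south, power: 13] — freq = 3, power = 13, hence Positive.

Positive, Negative, Positive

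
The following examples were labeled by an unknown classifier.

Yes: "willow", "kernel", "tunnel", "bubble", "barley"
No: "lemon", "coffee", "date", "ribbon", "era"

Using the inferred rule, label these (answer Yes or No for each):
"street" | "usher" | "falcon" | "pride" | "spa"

No, No, Yes, No, No

The classifier is using: even length AND contains 'l'.
"street" → length 6, no 'l' → No.
"usher" → length 5, no 'l' → No.
"falcon" → length 6, has 'l' → Yes.
"pride" → length 5, no 'l' → No.
"spa" → length 3, no 'l' → No.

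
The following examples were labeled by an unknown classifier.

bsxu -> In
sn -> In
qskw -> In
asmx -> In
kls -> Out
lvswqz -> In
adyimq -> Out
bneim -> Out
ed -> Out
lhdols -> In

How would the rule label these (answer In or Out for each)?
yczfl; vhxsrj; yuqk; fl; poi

Out, In, Out, Out, Out

Rule: even length AND contains 's'. This holds for each 'In' example and fails for each 'Out' one.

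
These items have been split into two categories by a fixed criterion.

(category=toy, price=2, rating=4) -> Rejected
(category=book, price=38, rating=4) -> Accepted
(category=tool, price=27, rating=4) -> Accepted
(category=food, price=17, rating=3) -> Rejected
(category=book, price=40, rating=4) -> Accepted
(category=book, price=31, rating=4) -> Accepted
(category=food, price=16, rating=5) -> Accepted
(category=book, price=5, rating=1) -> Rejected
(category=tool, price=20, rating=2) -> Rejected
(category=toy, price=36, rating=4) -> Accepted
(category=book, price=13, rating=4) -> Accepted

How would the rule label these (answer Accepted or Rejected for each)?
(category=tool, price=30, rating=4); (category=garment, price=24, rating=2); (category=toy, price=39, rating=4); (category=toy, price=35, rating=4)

Accepted, Rejected, Accepted, Accepted

'Accepted' ⟺ rating ≥ 4 AND price ≥ 5.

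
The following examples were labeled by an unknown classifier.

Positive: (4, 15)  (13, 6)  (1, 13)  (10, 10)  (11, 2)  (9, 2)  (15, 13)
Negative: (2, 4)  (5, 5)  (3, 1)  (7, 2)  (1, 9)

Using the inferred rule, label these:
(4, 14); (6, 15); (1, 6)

Positive, Positive, Negative

The simplest hypothesis consistent with all the labels is: sum ≥ 11.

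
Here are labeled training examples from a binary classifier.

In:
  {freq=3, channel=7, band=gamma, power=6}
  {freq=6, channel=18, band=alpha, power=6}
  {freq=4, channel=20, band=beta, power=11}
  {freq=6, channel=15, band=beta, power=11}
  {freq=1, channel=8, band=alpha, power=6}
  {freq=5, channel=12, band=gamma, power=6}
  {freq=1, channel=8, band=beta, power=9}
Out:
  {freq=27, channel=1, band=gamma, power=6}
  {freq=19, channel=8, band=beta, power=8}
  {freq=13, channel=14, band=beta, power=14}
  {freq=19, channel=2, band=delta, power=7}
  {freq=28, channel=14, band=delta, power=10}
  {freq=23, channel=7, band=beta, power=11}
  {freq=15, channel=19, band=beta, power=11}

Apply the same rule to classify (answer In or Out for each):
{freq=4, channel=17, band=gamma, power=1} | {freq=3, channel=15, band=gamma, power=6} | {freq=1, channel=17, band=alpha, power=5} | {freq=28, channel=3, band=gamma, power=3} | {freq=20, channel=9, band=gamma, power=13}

A rule that fits every label: freq ≤ 6 — true of each 'In' example, false of each 'Out' one.

In, In, In, Out, Out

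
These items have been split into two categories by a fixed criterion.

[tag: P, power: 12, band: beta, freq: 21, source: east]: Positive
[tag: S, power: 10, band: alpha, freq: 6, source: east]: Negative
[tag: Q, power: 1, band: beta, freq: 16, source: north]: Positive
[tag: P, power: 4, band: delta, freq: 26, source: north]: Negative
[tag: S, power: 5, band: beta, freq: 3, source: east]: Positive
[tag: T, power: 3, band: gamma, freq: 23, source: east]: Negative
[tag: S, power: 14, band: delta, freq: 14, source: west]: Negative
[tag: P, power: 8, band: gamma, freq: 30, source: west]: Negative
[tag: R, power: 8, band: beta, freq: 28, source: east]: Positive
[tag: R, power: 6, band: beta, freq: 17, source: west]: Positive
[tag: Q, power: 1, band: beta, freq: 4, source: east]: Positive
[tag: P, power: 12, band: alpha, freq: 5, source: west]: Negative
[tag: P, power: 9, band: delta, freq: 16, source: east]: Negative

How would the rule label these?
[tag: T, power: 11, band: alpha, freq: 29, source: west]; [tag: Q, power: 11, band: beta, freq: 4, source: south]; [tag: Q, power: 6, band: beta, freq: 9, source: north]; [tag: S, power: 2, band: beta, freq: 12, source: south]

Comparing the two groups points to one rule — band is beta.
[tag: T, power: 11, band: alpha, freq: 29, source: west] — band is alpha, hence Negative. [tag: Q, power: 11, band: beta, freq: 4, source: south] — band is beta, hence Positive. [tag: Q, power: 6, band: beta, freq: 9, source: north] — band is beta, hence Positive. [tag: S, power: 2, band: beta, freq: 12, source: south] — band is beta, hence Positive.

Negative, Positive, Positive, Positive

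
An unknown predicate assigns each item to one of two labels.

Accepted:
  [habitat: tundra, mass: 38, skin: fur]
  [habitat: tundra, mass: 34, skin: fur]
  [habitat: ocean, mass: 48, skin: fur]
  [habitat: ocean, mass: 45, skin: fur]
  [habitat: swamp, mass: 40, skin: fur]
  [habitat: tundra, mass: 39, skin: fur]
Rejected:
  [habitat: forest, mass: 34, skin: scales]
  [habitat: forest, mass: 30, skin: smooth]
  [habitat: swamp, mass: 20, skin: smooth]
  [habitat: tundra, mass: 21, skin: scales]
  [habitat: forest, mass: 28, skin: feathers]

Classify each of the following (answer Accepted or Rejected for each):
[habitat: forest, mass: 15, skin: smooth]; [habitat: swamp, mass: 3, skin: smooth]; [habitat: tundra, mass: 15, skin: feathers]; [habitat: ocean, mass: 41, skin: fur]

The simplest hypothesis consistent with all the labels is: skin is fur.
[habitat: forest, mass: 15, skin: smooth]: skin is smooth, does not pass → Rejected. [habitat: swamp, mass: 3, skin: smooth]: skin is smooth, does not pass → Rejected. [habitat: tundra, mass: 15, skin: feathers]: skin is feathers, does not pass → Rejected. [habitat: ocean, mass: 41, skin: fur]: skin is fur, checks out → Accepted.

Rejected, Rejected, Rejected, Accepted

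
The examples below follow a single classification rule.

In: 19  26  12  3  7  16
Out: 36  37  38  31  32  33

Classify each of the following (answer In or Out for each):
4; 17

The distinguishing property — at most 26 — holds for all the 'In' cases and none of the 'Out' cases.
4 — 4 ≤ 26, hence In. 17 — 17 ≤ 26, hence In.

In, In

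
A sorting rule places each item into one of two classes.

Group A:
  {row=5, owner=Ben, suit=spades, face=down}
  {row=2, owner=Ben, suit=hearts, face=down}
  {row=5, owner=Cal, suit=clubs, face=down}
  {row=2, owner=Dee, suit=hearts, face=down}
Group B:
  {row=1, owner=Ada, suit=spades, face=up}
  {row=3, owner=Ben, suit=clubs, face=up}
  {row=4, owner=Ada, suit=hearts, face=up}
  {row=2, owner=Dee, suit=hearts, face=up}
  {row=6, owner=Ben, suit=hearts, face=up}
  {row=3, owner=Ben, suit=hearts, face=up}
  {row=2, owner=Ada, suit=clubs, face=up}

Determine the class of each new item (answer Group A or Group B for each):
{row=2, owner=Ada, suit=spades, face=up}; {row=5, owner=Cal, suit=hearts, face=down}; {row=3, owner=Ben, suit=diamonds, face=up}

Group B, Group A, Group B

Every 'Group A' example satisfies: face is down. None of the 'Group B' examples do.
Group B: {row=2, owner=Ada, suit=spades, face=up}, since face is up. Group A: {row=5, owner=Cal, suit=hearts, face=down}, since face is down. Group B: {row=3, owner=Ben, suit=diamonds, face=up}, since face is up.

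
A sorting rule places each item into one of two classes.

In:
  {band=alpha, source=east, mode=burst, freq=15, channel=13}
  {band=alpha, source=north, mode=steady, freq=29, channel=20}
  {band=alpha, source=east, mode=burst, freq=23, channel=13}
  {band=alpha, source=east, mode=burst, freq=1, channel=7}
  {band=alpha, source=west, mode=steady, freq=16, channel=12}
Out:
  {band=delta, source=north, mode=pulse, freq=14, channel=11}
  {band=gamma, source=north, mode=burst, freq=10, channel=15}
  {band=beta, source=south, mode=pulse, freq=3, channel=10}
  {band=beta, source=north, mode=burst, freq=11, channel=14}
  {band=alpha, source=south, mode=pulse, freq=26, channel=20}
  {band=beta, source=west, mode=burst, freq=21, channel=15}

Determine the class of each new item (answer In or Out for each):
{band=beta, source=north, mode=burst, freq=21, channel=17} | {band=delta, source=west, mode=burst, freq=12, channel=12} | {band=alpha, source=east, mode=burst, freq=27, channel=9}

Out, Out, In

All 'In' examples share one property — mode is steady OR source is east — and every 'Out' example lacks it.
{band=beta, source=north, mode=burst, freq=21, channel=17}: mode is burst, source is north — does not pass, so Out. {band=delta, source=west, mode=burst, freq=12, channel=12}: mode is burst, source is west — does not pass, so Out. {band=alpha, source=east, mode=burst, freq=27, channel=9}: mode is burst, source is east — matches, so In.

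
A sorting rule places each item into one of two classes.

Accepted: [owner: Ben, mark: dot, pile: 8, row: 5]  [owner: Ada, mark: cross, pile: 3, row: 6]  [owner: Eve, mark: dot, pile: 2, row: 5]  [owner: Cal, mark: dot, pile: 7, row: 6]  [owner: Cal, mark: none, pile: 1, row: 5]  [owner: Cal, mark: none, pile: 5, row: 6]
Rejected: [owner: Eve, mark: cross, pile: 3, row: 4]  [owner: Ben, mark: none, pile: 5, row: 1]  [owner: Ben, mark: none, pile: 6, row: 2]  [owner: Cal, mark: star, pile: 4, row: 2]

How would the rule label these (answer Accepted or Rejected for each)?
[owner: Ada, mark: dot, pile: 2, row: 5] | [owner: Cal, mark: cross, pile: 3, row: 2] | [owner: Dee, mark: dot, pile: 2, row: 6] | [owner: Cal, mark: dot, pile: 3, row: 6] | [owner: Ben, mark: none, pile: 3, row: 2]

The classifier is using: row ≥ 5.
[owner: Ada, mark: dot, pile: 2, row: 5]: row = 5, has this property → Accepted.
[owner: Cal, mark: cross, pile: 3, row: 2]: row = 2, fails the rule → Rejected.
[owner: Dee, mark: dot, pile: 2, row: 6]: row = 6, has this property → Accepted.
[owner: Cal, mark: dot, pile: 3, row: 6]: row = 6, has this property → Accepted.
[owner: Ben, mark: none, pile: 3, row: 2]: row = 2, fails the rule → Rejected.

Accepted, Rejected, Accepted, Accepted, Rejected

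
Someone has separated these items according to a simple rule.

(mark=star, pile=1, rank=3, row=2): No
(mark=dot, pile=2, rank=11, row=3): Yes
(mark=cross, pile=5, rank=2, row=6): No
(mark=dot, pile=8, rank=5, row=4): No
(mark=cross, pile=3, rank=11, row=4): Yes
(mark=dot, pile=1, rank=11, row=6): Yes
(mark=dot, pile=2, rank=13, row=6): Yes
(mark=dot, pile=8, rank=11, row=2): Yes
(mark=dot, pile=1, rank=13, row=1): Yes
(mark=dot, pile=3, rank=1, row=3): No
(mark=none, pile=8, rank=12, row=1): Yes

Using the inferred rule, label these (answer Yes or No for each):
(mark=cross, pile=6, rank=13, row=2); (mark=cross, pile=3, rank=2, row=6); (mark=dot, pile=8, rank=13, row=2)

Yes, No, Yes

The common property of the 'Yes' items is: rank ≥ 11. No 'No' item has it.
Yes: (mark=cross, pile=6, rank=13, row=2), since rank = 13.
No: (mark=cross, pile=3, rank=2, row=6), since rank = 2.
Yes: (mark=dot, pile=8, rank=13, row=2), since rank = 13.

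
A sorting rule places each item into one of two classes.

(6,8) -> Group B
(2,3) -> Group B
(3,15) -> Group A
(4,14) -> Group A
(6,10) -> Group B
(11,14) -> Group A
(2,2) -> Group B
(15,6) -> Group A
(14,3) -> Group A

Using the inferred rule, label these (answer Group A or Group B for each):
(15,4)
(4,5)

Group A, Group B

Rule: sum ≥ 17. This holds for each 'Group A' example and fails for each 'Group B' one.
Group A: (15,4), since 15+4 = 19. Group B: (4,5), since 4+5 = 9.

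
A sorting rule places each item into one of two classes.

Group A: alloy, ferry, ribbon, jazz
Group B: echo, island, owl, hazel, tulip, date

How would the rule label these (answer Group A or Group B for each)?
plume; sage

The classifier is using: has a double letter.

Group B, Group B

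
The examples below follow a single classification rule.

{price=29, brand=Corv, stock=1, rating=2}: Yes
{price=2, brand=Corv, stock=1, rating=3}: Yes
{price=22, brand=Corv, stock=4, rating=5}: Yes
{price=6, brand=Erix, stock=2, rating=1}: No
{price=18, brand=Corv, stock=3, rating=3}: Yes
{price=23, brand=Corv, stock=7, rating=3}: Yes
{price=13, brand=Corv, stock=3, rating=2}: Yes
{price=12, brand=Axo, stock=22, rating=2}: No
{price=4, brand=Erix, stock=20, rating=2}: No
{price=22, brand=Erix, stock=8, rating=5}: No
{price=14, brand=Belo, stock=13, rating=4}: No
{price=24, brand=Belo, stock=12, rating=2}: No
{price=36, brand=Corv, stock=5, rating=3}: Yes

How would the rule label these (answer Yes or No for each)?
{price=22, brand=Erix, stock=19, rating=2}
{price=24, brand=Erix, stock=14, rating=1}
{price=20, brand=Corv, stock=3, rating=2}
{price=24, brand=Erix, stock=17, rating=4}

No, No, Yes, No

Rule: brand is Corv. This holds for each 'Yes' example and fails for each 'No' one.
{price=22, brand=Erix, stock=19, rating=2}: brand is Erix, fails this test → No. {price=24, brand=Erix, stock=14, rating=1}: brand is Erix, fails this test → No. {price=20, brand=Corv, stock=3, rating=2}: brand is Corv, satisfies this → Yes. {price=24, brand=Erix, stock=17, rating=4}: brand is Erix, fails this test → No.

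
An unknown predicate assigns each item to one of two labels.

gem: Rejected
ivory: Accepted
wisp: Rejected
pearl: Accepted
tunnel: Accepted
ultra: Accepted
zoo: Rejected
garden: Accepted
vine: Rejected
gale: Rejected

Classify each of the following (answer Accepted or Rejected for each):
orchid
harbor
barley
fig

'Accepted' ⟺ length ≥ 5.
orchid: length 6, checks out → Accepted.
harbor: length 6, checks out → Accepted.
barley: length 6, checks out → Accepted.
fig: length 3, doesn't match → Rejected.

Accepted, Accepted, Accepted, Rejected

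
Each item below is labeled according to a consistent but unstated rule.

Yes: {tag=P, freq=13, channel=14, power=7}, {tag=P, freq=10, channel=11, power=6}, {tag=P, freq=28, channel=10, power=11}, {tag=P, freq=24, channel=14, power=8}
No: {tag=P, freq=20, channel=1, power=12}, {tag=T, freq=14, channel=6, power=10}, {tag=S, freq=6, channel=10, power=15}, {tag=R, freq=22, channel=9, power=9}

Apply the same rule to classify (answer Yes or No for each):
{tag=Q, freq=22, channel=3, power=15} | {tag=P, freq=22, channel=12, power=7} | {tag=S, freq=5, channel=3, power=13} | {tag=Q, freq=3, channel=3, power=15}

The pattern is that an item is 'Yes' exactly when: tag is P AND power ≤ 11.

No, Yes, No, No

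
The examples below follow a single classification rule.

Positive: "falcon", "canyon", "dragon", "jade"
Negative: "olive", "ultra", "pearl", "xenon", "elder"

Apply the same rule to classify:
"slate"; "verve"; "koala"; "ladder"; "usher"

Negative, Negative, Negative, Positive, Negative

A rule that fits every label: even length — true of each 'Positive' example, false of each 'Negative' one.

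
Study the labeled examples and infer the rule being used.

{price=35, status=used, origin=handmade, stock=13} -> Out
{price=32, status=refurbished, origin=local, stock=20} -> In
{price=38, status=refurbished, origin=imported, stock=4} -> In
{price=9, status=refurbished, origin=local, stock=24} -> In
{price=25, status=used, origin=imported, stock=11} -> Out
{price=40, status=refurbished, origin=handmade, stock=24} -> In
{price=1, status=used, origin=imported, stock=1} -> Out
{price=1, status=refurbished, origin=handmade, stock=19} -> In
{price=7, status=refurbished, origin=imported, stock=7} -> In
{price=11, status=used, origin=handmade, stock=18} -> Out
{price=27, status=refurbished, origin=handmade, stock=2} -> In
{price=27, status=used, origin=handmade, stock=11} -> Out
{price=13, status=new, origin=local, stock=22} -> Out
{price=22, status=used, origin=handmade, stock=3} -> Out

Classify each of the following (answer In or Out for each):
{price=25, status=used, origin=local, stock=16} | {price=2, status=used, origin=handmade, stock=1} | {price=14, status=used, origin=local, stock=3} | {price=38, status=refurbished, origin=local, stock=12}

Out, Out, Out, In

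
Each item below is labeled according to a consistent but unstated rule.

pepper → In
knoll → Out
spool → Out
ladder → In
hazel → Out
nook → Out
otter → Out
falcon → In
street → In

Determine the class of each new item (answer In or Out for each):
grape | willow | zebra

Out, In, Out

One predicate separates the groups cleanly: length 6.
Out: grape, since length 5. In: willow, since length 6. Out: zebra, since length 5.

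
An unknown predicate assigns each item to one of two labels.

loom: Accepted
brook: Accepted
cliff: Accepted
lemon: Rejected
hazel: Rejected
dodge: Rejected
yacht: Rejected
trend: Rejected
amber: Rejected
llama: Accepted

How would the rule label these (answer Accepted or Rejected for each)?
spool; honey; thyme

All 'Accepted' examples share one property — has a double letter — and every 'Rejected' example lacks it.

Accepted, Rejected, Rejected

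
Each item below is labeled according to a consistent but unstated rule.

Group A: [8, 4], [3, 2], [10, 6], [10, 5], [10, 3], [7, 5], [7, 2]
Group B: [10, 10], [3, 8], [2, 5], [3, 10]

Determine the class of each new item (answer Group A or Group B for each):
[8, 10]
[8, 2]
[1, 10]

Looking at the examples, the only property every 'Group A' case has and every 'Group B' case lacks is: first > second.
[8, 10] → 8 < 10 → Group B. [8, 2] → 8 > 2 → Group A. [1, 10] → 1 < 10 → Group B.

Group B, Group A, Group B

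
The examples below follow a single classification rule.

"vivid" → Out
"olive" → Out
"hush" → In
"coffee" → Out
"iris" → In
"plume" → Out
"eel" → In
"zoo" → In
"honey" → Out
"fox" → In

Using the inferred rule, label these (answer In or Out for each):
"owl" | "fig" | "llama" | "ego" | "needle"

Rule: length ≤ 4. This holds for each 'In' example and fails for each 'Out' one.

In, In, Out, In, Out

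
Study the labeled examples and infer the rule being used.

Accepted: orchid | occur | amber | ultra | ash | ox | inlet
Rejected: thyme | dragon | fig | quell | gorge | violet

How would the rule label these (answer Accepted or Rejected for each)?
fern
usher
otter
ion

Rejected, Accepted, Accepted, Accepted

The common property of the 'Accepted' items is: starts with a vowel. No 'Rejected' item has it.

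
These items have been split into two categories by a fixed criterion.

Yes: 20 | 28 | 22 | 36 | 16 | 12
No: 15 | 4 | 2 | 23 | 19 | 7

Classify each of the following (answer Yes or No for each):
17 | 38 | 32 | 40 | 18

The common property of the 'Yes' items is: even AND at least 7. No 'No' item has it.

No, Yes, Yes, Yes, Yes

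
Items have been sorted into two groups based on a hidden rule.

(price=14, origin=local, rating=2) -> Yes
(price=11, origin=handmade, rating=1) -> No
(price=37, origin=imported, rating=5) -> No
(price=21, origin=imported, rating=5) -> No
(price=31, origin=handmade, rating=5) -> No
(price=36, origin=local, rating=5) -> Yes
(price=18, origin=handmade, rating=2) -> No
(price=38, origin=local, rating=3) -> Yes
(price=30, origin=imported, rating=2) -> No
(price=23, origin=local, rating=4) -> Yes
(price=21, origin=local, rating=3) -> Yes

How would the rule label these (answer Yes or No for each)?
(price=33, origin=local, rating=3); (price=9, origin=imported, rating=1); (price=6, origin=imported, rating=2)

Yes, No, No

Looking at the examples, the only property every 'Yes' case has and every 'No' case lacks is: origin is local.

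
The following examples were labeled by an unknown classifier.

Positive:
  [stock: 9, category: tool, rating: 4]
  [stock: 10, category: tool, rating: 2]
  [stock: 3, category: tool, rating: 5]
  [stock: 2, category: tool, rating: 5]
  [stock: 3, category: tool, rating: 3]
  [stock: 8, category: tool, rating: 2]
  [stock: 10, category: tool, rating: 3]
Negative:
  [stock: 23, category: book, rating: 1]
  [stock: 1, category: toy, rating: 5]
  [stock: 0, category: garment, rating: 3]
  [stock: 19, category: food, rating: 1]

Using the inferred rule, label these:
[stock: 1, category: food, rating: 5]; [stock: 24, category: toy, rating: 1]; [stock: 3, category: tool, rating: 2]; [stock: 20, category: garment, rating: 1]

Negative, Negative, Positive, Negative

A rule that fits every label: category is tool — true of each 'Positive' example, false of each 'Negative' one.
[stock: 1, category: food, rating: 5]: Negative (category is food). [stock: 24, category: toy, rating: 1]: Negative (category is toy). [stock: 3, category: tool, rating: 2]: Positive (category is tool). [stock: 20, category: garment, rating: 1]: Negative (category is garment).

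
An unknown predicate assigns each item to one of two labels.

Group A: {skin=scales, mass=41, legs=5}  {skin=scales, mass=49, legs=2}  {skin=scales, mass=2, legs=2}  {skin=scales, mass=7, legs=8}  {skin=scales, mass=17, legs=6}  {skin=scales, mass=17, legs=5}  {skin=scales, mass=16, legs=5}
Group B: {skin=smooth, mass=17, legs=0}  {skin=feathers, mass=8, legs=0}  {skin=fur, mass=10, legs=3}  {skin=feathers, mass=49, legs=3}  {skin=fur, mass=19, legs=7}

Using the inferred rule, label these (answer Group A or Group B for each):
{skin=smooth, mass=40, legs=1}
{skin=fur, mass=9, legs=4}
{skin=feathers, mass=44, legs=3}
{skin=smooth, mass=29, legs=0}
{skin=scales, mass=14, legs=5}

Group B, Group B, Group B, Group B, Group A

'Group A' ⟺ skin is scales.
{skin=smooth, mass=40, legs=1}: skin is smooth, fails this test → Group B. {skin=fur, mass=9, legs=4}: skin is fur, fails this test → Group B. {skin=feathers, mass=44, legs=3}: skin is feathers, fails this test → Group B. {skin=smooth, mass=29, legs=0}: skin is smooth, fails this test → Group B. {skin=scales, mass=14, legs=5}: skin is scales, fits → Group A.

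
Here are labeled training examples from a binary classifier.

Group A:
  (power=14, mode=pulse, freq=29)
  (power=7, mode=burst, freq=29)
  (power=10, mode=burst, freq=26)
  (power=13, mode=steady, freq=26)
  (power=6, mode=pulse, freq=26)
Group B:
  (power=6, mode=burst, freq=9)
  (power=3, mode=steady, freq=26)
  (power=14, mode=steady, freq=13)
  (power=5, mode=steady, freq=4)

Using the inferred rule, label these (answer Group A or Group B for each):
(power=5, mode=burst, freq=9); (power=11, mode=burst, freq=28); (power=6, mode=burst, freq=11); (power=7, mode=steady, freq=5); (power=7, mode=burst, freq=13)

Group B, Group A, Group B, Group B, Group B

All 'Group A' examples share one property — freq ≥ 26 AND power ≥ 5 — and every 'Group B' example lacks it.
(power=5, mode=burst, freq=9): Group B (freq = 9, power = 5). (power=11, mode=burst, freq=28): Group A (freq = 28, power = 11). (power=6, mode=burst, freq=11): Group B (freq = 11, power = 6). (power=7, mode=steady, freq=5): Group B (freq = 5, power = 7). (power=7, mode=burst, freq=13): Group B (freq = 13, power = 7).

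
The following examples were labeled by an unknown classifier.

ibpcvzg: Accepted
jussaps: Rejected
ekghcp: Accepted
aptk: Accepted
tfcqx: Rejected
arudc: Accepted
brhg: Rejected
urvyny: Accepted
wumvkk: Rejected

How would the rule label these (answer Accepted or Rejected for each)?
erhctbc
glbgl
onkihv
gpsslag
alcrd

Accepted, Rejected, Accepted, Rejected, Accepted

The pattern is that an item is 'Accepted' exactly when: starts with a vowel.
erhctbc → starts with 'e' → Accepted. glbgl → starts with 'g' → Rejected. onkihv → starts with 'o' → Accepted. gpsslag → starts with 'g' → Rejected. alcrd → starts with 'a' → Accepted.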